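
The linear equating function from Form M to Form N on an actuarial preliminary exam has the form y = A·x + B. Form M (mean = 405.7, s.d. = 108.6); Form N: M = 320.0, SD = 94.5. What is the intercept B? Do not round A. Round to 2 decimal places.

-33.03

A = SD_Y / SD_X = 94.5 / 108.6 = 0.870166
B = M_Y − A·M_X = 320.0 − 0.870166 × 405.7 = -33.03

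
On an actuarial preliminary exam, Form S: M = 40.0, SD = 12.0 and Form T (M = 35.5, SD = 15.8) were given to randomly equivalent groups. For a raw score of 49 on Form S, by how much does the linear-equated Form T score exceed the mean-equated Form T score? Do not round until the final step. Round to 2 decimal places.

Mean-equated: 49 + (35.5 − 40.0) = 44.50
Linear-equated: (15.8/12.0)(49 − 40.0) + 35.5 = 47.350
Difference = 47.350 − 44.50 = 2.85

2.85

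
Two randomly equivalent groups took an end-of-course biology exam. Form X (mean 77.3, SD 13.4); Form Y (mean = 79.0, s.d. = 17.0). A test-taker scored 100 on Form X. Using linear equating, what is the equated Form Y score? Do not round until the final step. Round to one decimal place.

Linear equating: y = (SD_Y/SD_X)(x − M_X) + M_Y
y = (17.0/13.4)(100 − 77.3) + 79.0
y = 1.268657 × 22.7 + 79.0 = 28.7985 + 79.0 = 107.8

107.8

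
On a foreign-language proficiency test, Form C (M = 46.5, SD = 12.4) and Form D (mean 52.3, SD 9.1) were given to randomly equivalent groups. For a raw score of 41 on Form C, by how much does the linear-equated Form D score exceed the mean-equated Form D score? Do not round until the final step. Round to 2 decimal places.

1.46

Mean-equated: 41 + (52.3 − 46.5) = 46.80
Linear-equated: (9.1/12.4)(41 − 46.5) + 52.3 = 48.264
Difference = 48.264 − 46.80 = 1.46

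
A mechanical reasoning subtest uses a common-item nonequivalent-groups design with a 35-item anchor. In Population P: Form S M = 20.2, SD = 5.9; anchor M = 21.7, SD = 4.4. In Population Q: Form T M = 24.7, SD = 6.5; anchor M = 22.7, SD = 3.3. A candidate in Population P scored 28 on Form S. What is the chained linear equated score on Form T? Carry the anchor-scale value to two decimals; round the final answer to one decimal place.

Form S → anchor (Population P): v = (4.4/5.9)(28 − 20.2) + 21.7 = 27.52
anchor → Form T (Population Q): y = (6.5/3.3)(27.52 − 22.7) + 24.7 = 34.2

34.2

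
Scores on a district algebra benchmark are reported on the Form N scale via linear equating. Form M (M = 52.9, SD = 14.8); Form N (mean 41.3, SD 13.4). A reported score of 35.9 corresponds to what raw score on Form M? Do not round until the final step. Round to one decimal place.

Invert y = (SD_Y/SD_X)(x − M_X) + M_Y:
x = (SD_X/SD_Y)(y − M_Y) + M_X = (14.8/13.4)(35.9 − 41.3) + 52.9
x = 1.104478 × -5.400 + 52.9 = 46.9

46.9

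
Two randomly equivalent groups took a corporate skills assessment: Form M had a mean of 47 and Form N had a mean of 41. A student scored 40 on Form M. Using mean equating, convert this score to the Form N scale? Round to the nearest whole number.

Mean equating: y = x + (M_Y − M_X) = 40 + (41 − 47) = 34

34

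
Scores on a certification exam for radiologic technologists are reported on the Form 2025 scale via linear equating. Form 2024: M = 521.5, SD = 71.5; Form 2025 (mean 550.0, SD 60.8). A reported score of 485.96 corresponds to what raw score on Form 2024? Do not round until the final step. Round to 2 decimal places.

Invert y = (SD_Y/SD_X)(x − M_X) + M_Y:
x = (SD_X/SD_Y)(y − M_Y) + M_X = (71.5/60.8)(485.96 − 550.0) + 521.5
x = 1.175987 × -64.040 + 521.5 = 446.19

446.19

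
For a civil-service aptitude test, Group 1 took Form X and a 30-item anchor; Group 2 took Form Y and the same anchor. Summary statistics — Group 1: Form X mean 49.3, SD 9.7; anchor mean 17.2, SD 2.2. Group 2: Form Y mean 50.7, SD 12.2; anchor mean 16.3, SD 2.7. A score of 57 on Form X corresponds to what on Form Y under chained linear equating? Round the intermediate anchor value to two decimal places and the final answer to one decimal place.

62.7

Form X → anchor (Group 1): v = (2.2/9.7)(57 − 49.3) + 17.2 = 18.95
anchor → Form Y (Group 2): y = (12.2/2.7)(18.95 − 16.3) + 50.7 = 62.7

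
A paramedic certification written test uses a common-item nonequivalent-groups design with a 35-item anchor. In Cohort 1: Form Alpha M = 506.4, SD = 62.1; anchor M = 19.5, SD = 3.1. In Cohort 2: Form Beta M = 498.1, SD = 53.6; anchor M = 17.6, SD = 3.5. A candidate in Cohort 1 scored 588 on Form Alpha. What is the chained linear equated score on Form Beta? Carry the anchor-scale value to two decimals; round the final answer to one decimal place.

589.5

Form Alpha → anchor (Cohort 1): v = (3.1/62.1)(588 − 506.4) + 19.5 = 23.57
anchor → Form Beta (Cohort 2): y = (53.6/3.5)(23.57 − 17.6) + 498.1 = 589.5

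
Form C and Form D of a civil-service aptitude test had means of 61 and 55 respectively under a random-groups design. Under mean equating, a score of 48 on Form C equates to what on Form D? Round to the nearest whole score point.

Mean equating: y = x + (M_Y − M_X) = 48 + (55 − 61) = 42

42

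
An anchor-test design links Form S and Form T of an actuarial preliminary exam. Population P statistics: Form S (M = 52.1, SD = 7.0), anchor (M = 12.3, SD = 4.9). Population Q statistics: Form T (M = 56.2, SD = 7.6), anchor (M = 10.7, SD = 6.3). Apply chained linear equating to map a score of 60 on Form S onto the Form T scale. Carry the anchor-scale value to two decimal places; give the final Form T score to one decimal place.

64.8

Form S → anchor (Population P): v = (4.9/7.0)(60 − 52.1) + 12.3 = 17.83
anchor → Form T (Population Q): y = (7.6/6.3)(17.83 − 10.7) + 56.2 = 64.8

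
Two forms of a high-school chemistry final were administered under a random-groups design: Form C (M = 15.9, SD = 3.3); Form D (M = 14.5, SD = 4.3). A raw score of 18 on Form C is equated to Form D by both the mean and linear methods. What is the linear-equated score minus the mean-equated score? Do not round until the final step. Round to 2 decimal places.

Mean-equated: 18 + (14.5 − 15.9) = 16.60
Linear-equated: (4.3/3.3)(18 − 15.9) + 14.5 = 17.236
Difference = 17.236 − 16.60 = 0.64

0.64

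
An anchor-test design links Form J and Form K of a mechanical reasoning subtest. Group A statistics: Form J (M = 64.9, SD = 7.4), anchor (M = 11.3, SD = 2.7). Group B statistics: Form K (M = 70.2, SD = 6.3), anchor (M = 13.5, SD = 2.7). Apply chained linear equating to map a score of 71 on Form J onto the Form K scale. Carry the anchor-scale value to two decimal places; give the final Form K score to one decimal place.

Form J → anchor (Group A): v = (2.7/7.4)(71 − 64.9) + 11.3 = 13.53
anchor → Form K (Group B): y = (6.3/2.7)(13.53 − 13.5) + 70.2 = 70.3

70.3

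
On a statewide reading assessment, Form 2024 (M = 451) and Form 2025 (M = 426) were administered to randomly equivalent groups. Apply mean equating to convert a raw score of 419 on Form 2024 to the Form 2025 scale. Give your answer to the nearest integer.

Mean equating: y = x + (M_Y − M_X) = 419 + (426 − 451) = 394

394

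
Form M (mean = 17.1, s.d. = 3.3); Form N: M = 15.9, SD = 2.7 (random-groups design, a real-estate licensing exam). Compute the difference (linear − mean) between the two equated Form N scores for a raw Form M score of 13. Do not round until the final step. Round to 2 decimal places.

Mean-equated: 13 + (15.9 − 17.1) = 11.80
Linear-equated: (2.7/3.3)(13 − 17.1) + 15.9 = 12.545
Difference = 12.545 − 11.80 = 0.75

0.75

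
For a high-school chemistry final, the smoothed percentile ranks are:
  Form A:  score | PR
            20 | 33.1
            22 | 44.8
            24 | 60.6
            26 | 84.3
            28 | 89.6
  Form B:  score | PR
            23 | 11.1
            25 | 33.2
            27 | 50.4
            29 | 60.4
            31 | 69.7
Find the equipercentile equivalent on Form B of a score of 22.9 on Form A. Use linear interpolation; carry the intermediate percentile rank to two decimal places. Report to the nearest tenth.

PR of 22.9 on Form A: 44.8 + (22.9 − 22)/(24 − 22) × (60.6 − 44.8) = 51.91
On Form B, PR 51.91 falls between score 27 (PR 50.4) and 29 (PR 60.4).
Interpolate: 27 + (51.91 − 50.4)/(60.4 − 50.4) × (29 − 27) = 27.3

27.3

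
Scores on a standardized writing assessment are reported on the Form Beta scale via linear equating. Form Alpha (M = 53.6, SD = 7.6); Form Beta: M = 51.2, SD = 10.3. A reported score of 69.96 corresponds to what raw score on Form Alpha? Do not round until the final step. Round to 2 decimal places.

67.44

Invert y = (SD_Y/SD_X)(x − M_X) + M_Y:
x = (SD_X/SD_Y)(y − M_Y) + M_X = (7.6/10.3)(69.96 − 51.2) + 53.6
x = 0.737864 × 18.760 + 53.6 = 67.44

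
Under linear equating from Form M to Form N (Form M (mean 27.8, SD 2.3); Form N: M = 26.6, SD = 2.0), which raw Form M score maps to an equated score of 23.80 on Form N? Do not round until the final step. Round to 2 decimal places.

24.58

Invert y = (SD_Y/SD_X)(x − M_X) + M_Y:
x = (SD_X/SD_Y)(y − M_Y) + M_X = (2.3/2.0)(23.80 − 26.6) + 27.8
x = 1.150000 × -2.800 + 27.8 = 24.58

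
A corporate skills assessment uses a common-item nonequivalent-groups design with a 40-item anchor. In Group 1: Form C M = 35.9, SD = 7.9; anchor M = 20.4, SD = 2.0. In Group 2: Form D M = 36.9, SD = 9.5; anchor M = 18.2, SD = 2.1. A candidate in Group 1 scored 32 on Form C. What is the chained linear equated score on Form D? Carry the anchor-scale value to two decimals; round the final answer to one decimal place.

Form C → anchor (Group 1): v = (2.0/7.9)(32 − 35.9) + 20.4 = 19.41
anchor → Form D (Group 2): y = (9.5/2.1)(19.41 − 18.2) + 36.9 = 42.4

42.4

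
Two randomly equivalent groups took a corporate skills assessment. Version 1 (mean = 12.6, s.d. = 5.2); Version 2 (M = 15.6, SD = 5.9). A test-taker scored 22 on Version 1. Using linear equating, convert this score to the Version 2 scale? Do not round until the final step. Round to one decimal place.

26.3

Linear equating: y = (SD_Y/SD_X)(x − M_X) + M_Y
y = (5.9/5.2)(22 − 12.6) + 15.6
y = 1.134615 × 9.4 + 15.6 = 10.6654 + 15.6 = 26.3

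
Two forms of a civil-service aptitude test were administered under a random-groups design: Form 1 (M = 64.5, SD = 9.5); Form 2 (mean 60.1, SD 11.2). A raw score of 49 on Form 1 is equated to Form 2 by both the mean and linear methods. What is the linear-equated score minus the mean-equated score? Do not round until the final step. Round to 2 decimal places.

Mean-equated: 49 + (60.1 − 64.5) = 44.60
Linear-equated: (11.2/9.5)(49 − 64.5) + 60.1 = 41.826
Difference = 41.826 − 44.60 = -2.77

-2.77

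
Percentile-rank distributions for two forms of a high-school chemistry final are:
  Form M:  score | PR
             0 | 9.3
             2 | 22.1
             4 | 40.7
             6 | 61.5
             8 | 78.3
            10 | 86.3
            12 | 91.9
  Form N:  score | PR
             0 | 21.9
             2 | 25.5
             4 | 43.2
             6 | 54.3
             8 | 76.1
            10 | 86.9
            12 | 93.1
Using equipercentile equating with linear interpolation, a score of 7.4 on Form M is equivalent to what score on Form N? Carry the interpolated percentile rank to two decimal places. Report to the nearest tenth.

7.7

PR of 7.4 on Form M: 61.5 + (7.4 − 6)/(8 − 6) × (78.3 − 61.5) = 73.26
On Form N, PR 73.26 falls between score 6 (PR 54.3) and 8 (PR 76.1).
Interpolate: 6 + (73.26 − 54.3)/(76.1 − 54.3) × (8 − 6) = 7.7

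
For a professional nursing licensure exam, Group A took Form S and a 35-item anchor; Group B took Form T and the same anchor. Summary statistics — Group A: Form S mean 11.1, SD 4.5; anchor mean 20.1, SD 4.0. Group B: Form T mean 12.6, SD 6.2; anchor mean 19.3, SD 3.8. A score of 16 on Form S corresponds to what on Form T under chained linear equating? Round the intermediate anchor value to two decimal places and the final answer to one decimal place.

Form S → anchor (Group A): v = (4.0/4.5)(16 − 11.1) + 20.1 = 24.46
anchor → Form T (Group B): y = (6.2/3.8)(24.46 − 19.3) + 12.6 = 21.0

21.0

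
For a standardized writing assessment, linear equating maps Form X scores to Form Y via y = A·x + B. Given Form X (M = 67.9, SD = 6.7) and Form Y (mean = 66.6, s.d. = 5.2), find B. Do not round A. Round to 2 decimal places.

13.90

A = SD_Y / SD_X = 5.2 / 6.7 = 0.776119
B = M_Y − A·M_X = 66.6 − 0.776119 × 67.9 = 13.90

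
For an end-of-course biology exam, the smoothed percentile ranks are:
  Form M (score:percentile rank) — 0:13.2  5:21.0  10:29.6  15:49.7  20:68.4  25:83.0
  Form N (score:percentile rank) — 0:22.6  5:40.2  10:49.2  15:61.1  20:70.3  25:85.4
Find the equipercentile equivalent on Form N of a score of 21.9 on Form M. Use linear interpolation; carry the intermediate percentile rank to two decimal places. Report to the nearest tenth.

PR of 21.9 on Form M: 68.4 + (21.9 − 20)/(25 − 20) × (83.0 − 68.4) = 73.95
On Form N, PR 73.95 falls between score 20 (PR 70.3) and 25 (PR 85.4).
Interpolate: 20 + (73.95 − 70.3)/(85.4 − 70.3) × (25 − 20) = 21.2

21.2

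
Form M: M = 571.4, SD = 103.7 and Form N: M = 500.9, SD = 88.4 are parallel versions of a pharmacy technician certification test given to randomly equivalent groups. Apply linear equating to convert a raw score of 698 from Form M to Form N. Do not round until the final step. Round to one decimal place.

Linear equating: y = (SD_Y/SD_X)(x − M_X) + M_Y
y = (88.4/103.7)(698 − 571.4) + 500.9
y = 0.852459 × 126.6 + 500.9 = 107.9213 + 500.9 = 608.8

608.8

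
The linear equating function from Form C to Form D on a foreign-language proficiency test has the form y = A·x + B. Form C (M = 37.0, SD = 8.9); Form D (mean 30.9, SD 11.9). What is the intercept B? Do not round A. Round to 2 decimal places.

A = SD_Y / SD_X = 11.9 / 8.9 = 1.337079
B = M_Y − A·M_X = 30.9 − 1.337079 × 37.0 = -18.57

-18.57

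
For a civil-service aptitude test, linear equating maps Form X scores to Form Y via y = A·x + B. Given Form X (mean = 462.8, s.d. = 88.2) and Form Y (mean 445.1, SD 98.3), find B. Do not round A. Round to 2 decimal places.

A = SD_Y / SD_X = 98.3 / 88.2 = 1.114512
B = M_Y − A·M_X = 445.1 − 1.114512 × 462.8 = -70.70

-70.70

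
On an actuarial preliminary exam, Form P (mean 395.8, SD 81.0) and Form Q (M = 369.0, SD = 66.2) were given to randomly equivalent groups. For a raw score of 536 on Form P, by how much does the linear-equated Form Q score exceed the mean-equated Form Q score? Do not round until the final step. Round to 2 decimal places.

Mean-equated: 536 + (369.0 − 395.8) = 509.20
Linear-equated: (66.2/81.0)(536 − 395.8) + 369.0 = 483.583
Difference = 483.583 − 509.20 = -25.62

-25.62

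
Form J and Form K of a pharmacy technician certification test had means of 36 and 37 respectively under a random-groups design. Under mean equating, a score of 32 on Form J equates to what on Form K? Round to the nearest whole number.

33

Mean equating: y = x + (M_Y − M_X) = 32 + (37 − 36) = 33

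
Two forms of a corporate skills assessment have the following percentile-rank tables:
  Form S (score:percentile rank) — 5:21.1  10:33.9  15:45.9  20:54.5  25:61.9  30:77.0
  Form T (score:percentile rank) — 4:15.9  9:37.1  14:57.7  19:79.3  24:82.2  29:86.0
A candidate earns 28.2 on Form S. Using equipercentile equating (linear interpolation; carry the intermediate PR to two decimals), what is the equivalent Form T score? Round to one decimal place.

17.2

PR of 28.2 on Form S: 61.9 + (28.2 − 25)/(30 − 25) × (77.0 − 61.9) = 71.56
On Form T, PR 71.56 falls between score 14 (PR 57.7) and 19 (PR 79.3).
Interpolate: 14 + (71.56 − 57.7)/(79.3 − 57.7) × (19 − 14) = 17.2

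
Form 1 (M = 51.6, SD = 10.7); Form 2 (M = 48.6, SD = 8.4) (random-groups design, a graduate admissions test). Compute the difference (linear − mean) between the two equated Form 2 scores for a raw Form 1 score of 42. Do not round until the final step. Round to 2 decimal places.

2.06

Mean-equated: 42 + (48.6 − 51.6) = 39.00
Linear-equated: (8.4/10.7)(42 − 51.6) + 48.6 = 41.064
Difference = 41.064 − 39.00 = 2.06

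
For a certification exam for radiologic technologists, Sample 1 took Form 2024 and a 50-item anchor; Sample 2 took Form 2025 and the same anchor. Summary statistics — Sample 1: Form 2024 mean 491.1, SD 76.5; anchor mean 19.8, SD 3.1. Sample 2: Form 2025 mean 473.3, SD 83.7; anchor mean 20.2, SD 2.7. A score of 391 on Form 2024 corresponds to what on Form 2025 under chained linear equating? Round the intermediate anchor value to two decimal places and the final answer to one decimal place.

Form 2024 → anchor (Sample 1): v = (3.1/76.5)(391 − 491.1) + 19.8 = 15.74
anchor → Form 2025 (Sample 2): y = (83.7/2.7)(15.74 − 20.2) + 473.3 = 335.0

335.0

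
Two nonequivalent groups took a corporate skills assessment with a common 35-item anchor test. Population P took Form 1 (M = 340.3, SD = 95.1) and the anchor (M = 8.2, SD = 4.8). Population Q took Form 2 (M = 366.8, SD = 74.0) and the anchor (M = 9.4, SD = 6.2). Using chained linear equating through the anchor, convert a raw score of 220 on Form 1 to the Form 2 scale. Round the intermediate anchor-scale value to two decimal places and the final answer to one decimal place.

280.0

Form 1 → anchor (Population P): v = (4.8/95.1)(220 − 340.3) + 8.2 = 2.13
anchor → Form 2 (Population Q): y = (74.0/6.2)(2.13 − 9.4) + 366.8 = 280.0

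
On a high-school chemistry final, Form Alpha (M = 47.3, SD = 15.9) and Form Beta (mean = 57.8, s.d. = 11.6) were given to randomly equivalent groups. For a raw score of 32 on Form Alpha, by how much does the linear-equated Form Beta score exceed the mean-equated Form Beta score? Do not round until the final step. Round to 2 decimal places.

Mean-equated: 32 + (57.8 − 47.3) = 42.50
Linear-equated: (11.6/15.9)(32 − 47.3) + 57.8 = 46.638
Difference = 46.638 − 42.50 = 4.14

4.14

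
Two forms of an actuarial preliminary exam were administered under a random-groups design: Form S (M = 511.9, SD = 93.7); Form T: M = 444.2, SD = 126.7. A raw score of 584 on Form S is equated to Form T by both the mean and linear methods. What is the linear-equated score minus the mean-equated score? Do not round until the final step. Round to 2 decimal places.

Mean-equated: 584 + (444.2 − 511.9) = 516.30
Linear-equated: (126.7/93.7)(584 − 511.9) + 444.2 = 541.693
Difference = 541.693 − 516.30 = 25.39

25.39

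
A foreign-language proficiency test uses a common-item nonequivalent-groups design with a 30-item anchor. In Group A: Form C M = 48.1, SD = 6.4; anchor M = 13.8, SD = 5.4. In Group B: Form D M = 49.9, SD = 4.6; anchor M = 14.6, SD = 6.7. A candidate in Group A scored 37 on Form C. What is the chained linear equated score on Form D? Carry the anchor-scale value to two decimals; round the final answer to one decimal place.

Form C → anchor (Group A): v = (5.4/6.4)(37 − 48.1) + 13.8 = 4.43
anchor → Form D (Group B): y = (4.6/6.7)(4.43 − 14.6) + 49.9 = 42.9

42.9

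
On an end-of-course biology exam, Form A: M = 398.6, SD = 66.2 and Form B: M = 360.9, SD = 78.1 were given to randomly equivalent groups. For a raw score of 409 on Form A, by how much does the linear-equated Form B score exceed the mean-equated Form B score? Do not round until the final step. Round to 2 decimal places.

1.87

Mean-equated: 409 + (360.9 − 398.6) = 371.30
Linear-equated: (78.1/66.2)(409 − 398.6) + 360.9 = 373.169
Difference = 373.169 − 371.30 = 1.87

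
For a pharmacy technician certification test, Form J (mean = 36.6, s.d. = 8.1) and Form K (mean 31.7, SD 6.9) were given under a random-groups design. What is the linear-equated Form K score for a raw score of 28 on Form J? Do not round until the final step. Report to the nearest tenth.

24.4

Linear equating: y = (SD_Y/SD_X)(x − M_X) + M_Y
y = (6.9/8.1)(28 − 36.6) + 31.7
y = 0.851852 × -8.6 + 31.7 = -7.3259 + 31.7 = 24.4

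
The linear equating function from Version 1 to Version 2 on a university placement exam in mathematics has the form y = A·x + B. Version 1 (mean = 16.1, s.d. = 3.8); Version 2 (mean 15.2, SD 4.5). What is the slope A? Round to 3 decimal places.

A = SD_Y / SD_X = 4.5 / 3.8 = 1.184

1.184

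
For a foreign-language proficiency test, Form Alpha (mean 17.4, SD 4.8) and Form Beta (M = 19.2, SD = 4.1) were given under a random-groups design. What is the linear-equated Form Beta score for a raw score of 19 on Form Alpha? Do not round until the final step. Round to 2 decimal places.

20.57

Linear equating: y = (SD_Y/SD_X)(x − M_X) + M_Y
y = (4.1/4.8)(19 − 17.4) + 19.2
y = 0.854167 × 1.6 + 19.2 = 1.3667 + 19.2 = 20.57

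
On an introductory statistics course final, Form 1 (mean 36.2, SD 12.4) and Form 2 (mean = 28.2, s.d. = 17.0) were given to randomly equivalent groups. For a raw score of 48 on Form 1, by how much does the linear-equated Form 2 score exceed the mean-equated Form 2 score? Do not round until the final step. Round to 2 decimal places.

4.38

Mean-equated: 48 + (28.2 − 36.2) = 40.00
Linear-equated: (17.0/12.4)(48 − 36.2) + 28.2 = 44.377
Difference = 44.377 − 40.00 = 4.38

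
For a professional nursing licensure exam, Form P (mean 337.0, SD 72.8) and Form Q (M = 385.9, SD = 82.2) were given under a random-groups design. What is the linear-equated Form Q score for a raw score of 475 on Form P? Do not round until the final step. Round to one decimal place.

541.7

Linear equating: y = (SD_Y/SD_X)(x − M_X) + M_Y
y = (82.2/72.8)(475 − 337.0) + 385.9
y = 1.129121 × 138.0 + 385.9 = 155.8187 + 385.9 = 541.7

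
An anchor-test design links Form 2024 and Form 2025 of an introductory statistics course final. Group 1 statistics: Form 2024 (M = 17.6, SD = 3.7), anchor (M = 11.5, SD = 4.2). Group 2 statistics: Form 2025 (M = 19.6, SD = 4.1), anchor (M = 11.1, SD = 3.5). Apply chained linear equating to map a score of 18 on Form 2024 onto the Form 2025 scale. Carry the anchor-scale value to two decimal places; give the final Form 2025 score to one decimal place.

Form 2024 → anchor (Group 1): v = (4.2/3.7)(18 − 17.6) + 11.5 = 11.95
anchor → Form 2025 (Group 2): y = (4.1/3.5)(11.95 − 11.1) + 19.6 = 20.6

20.6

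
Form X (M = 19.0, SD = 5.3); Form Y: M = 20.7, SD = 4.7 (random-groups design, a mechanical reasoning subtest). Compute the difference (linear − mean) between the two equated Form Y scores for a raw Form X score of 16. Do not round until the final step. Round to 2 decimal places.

Mean-equated: 16 + (20.7 − 19.0) = 17.70
Linear-equated: (4.7/5.3)(16 − 19.0) + 20.7 = 18.040
Difference = 18.040 − 17.70 = 0.34

0.34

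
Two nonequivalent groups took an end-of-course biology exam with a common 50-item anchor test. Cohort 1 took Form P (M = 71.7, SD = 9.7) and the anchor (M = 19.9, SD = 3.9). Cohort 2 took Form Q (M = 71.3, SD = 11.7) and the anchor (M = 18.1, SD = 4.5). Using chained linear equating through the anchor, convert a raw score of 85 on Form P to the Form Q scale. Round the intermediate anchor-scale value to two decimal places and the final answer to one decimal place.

89.9

Form P → anchor (Cohort 1): v = (3.9/9.7)(85 − 71.7) + 19.9 = 25.25
anchor → Form Q (Cohort 2): y = (11.7/4.5)(25.25 − 18.1) + 71.3 = 89.9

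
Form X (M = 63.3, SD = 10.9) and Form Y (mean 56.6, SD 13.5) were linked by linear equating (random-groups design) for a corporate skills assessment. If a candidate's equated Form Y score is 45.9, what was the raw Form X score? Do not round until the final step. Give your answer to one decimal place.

54.7

Invert y = (SD_Y/SD_X)(x − M_X) + M_Y:
x = (SD_X/SD_Y)(y − M_Y) + M_X = (10.9/13.5)(45.9 − 56.6) + 63.3
x = 0.807407 × -10.700 + 63.3 = 54.7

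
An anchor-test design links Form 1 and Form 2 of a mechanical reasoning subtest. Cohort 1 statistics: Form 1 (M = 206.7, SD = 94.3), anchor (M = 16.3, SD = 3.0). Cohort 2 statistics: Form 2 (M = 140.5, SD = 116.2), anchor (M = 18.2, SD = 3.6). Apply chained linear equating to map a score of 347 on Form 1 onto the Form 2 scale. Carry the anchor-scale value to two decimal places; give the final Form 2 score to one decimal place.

223.1

Form 1 → anchor (Cohort 1): v = (3.0/94.3)(347 − 206.7) + 16.3 = 20.76
anchor → Form 2 (Cohort 2): y = (116.2/3.6)(20.76 − 18.2) + 140.5 = 223.1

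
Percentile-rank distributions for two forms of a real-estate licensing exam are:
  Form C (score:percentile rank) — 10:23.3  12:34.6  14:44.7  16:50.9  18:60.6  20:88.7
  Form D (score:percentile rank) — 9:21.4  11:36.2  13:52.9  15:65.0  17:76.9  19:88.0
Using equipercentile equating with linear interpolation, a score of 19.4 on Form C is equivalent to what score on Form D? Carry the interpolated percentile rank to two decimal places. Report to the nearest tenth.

PR of 19.4 on Form C: 60.6 + (19.4 − 18)/(20 − 18) × (88.7 − 60.6) = 80.27
On Form D, PR 80.27 falls between score 17 (PR 76.9) and 19 (PR 88.0).
Interpolate: 17 + (80.27 − 76.9)/(88.0 − 76.9) × (19 − 17) = 17.6

17.6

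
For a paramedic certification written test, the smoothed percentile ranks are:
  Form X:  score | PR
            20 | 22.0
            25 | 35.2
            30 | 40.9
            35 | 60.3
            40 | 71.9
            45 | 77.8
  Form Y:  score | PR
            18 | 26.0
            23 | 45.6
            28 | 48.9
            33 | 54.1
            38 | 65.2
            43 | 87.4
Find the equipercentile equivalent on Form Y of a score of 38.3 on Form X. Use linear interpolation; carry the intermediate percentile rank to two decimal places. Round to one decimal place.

38.6

PR of 38.3 on Form X: 60.3 + (38.3 − 35)/(40 − 35) × (71.9 − 60.3) = 67.96
On Form Y, PR 67.96 falls between score 38 (PR 65.2) and 43 (PR 87.4).
Interpolate: 38 + (67.96 − 65.2)/(87.4 − 65.2) × (43 − 38) = 38.6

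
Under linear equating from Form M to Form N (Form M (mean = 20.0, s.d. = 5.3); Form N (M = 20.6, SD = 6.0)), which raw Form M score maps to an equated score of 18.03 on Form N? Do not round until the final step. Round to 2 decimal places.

17.73

Invert y = (SD_Y/SD_X)(x − M_X) + M_Y:
x = (SD_X/SD_Y)(y − M_Y) + M_X = (5.3/6.0)(18.03 − 20.6) + 20.0
x = 0.883333 × -2.570 + 20.0 = 17.73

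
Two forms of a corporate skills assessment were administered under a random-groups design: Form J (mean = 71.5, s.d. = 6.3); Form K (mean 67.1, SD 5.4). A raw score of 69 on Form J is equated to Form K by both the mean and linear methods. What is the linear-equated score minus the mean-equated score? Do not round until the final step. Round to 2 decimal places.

Mean-equated: 69 + (67.1 − 71.5) = 64.60
Linear-equated: (5.4/6.3)(69 − 71.5) + 67.1 = 64.957
Difference = 64.957 − 64.60 = 0.36

0.36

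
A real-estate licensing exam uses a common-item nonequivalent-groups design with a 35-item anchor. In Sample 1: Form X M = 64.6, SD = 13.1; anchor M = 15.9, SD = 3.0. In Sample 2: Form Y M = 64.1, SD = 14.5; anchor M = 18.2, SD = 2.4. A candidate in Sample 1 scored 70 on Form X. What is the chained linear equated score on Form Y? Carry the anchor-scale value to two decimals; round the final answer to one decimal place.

Form X → anchor (Sample 1): v = (3.0/13.1)(70 − 64.6) + 15.9 = 17.14
anchor → Form Y (Sample 2): y = (14.5/2.4)(17.14 − 18.2) + 64.1 = 57.7

57.7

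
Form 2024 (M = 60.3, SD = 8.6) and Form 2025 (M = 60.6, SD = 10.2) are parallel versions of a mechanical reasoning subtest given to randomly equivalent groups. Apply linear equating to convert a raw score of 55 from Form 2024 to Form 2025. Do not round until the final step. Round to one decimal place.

54.3

Linear equating: y = (SD_Y/SD_X)(x − M_X) + M_Y
y = (10.2/8.6)(55 − 60.3) + 60.6
y = 1.186047 × -5.3 + 60.6 = -6.2860 + 60.6 = 54.3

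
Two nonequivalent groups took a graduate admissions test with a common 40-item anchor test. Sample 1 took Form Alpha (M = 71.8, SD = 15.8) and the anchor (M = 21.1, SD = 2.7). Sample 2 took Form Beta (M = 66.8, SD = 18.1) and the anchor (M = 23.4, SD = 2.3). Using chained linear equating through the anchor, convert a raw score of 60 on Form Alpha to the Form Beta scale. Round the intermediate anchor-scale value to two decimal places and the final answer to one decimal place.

Form Alpha → anchor (Sample 1): v = (2.7/15.8)(60 − 71.8) + 21.1 = 19.08
anchor → Form Beta (Sample 2): y = (18.1/2.3)(19.08 − 23.4) + 66.8 = 32.8

32.8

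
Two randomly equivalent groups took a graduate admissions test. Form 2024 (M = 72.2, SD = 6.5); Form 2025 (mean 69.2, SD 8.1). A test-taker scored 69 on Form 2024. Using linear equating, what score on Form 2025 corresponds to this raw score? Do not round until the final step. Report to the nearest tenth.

65.2

Linear equating: y = (SD_Y/SD_X)(x − M_X) + M_Y
y = (8.1/6.5)(69 − 72.2) + 69.2
y = 1.246154 × -3.2 + 69.2 = -3.9877 + 69.2 = 65.2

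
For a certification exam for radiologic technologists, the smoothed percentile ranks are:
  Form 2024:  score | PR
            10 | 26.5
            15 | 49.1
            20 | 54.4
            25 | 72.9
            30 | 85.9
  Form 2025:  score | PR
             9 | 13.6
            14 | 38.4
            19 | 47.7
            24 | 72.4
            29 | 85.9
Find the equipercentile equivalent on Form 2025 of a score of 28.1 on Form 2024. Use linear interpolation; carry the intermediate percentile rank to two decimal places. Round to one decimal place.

PR of 28.1 on Form 2024: 72.9 + (28.1 − 25)/(30 − 25) × (85.9 − 72.9) = 80.96
On Form 2025, PR 80.96 falls between score 24 (PR 72.4) and 29 (PR 85.9).
Interpolate: 24 + (80.96 − 72.4)/(85.9 − 72.4) × (29 − 24) = 27.2

27.2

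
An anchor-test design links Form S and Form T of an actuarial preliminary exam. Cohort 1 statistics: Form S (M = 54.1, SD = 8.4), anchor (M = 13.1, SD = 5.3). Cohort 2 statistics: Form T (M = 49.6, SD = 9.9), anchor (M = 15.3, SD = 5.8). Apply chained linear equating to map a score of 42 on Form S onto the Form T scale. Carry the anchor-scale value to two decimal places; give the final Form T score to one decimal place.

Form S → anchor (Cohort 1): v = (5.3/8.4)(42 − 54.1) + 13.1 = 5.47
anchor → Form T (Cohort 2): y = (9.9/5.8)(5.47 − 15.3) + 49.6 = 32.8

32.8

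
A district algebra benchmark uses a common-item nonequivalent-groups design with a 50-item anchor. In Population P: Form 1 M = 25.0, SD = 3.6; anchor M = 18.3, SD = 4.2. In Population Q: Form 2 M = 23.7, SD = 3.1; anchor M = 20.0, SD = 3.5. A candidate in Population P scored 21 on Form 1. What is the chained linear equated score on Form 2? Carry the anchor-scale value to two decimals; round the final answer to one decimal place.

Form 1 → anchor (Population P): v = (4.2/3.6)(21 − 25.0) + 18.3 = 13.63
anchor → Form 2 (Population Q): y = (3.1/3.5)(13.63 − 20.0) + 23.7 = 18.1

18.1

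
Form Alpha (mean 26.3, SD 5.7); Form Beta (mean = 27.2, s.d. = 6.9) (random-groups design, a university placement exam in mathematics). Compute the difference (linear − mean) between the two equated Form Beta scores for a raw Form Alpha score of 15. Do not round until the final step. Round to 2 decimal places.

-2.38

Mean-equated: 15 + (27.2 − 26.3) = 15.90
Linear-equated: (6.9/5.7)(15 − 26.3) + 27.2 = 13.521
Difference = 13.521 − 15.90 = -2.38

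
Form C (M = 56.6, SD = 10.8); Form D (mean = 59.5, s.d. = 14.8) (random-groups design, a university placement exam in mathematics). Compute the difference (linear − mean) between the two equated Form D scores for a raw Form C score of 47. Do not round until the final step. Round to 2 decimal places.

Mean-equated: 47 + (59.5 − 56.6) = 49.90
Linear-equated: (14.8/10.8)(47 − 56.6) + 59.5 = 46.344
Difference = 46.344 − 49.90 = -3.56

-3.56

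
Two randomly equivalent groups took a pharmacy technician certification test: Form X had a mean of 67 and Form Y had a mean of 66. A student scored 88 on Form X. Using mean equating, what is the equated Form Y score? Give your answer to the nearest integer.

Mean equating: y = x + (M_Y − M_X) = 88 + (66 − 67) = 87

87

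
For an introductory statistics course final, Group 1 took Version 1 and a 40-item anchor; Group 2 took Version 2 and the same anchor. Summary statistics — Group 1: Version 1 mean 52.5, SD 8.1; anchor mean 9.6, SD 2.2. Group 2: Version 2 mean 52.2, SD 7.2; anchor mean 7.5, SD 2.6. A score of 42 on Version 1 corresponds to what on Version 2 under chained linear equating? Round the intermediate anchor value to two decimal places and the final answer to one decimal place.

50.1

Version 1 → anchor (Group 1): v = (2.2/8.1)(42 − 52.5) + 9.6 = 6.75
anchor → Version 2 (Group 2): y = (7.2/2.6)(6.75 − 7.5) + 52.2 = 50.1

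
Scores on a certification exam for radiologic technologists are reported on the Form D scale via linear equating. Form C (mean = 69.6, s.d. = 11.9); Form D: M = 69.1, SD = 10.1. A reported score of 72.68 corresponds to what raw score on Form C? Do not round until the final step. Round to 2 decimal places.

Invert y = (SD_Y/SD_X)(x − M_X) + M_Y:
x = (SD_X/SD_Y)(y − M_Y) + M_X = (11.9/10.1)(72.68 − 69.1) + 69.6
x = 1.178218 × 3.580 + 69.6 = 73.82

73.82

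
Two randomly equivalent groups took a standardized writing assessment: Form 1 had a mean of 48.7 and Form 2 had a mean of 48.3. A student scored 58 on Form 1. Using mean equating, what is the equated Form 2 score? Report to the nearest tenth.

57.6

Mean equating: y = x + (M_Y − M_X) = 58 + (48.3 − 48.7) = 57.6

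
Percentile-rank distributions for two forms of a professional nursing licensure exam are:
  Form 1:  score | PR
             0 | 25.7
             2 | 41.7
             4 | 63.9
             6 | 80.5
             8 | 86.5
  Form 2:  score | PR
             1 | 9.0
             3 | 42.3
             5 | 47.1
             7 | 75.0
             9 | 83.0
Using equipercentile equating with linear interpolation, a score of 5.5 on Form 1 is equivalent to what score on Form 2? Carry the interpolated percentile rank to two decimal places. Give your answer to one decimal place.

7.3

PR of 5.5 on Form 1: 63.9 + (5.5 − 4)/(6 − 4) × (80.5 − 63.9) = 76.35
On Form 2, PR 76.35 falls between score 7 (PR 75.0) and 9 (PR 83.0).
Interpolate: 7 + (76.35 − 75.0)/(83.0 − 75.0) × (9 − 7) = 7.3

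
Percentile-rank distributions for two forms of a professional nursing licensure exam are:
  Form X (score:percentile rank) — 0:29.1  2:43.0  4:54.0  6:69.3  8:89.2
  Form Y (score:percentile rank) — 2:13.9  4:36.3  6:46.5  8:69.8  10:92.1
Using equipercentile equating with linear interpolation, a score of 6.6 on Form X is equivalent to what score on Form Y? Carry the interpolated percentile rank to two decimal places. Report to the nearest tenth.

PR of 6.6 on Form X: 69.3 + (6.6 − 6)/(8 − 6) × (89.2 − 69.3) = 75.27
On Form Y, PR 75.27 falls between score 8 (PR 69.8) and 10 (PR 92.1).
Interpolate: 8 + (75.27 − 69.8)/(92.1 − 69.8) × (10 − 8) = 8.5

8.5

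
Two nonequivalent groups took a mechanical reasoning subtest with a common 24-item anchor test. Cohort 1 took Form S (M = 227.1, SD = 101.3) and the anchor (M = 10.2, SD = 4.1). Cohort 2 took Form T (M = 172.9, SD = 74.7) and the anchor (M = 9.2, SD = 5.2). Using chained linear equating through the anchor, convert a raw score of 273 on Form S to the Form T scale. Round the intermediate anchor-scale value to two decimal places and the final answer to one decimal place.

Form S → anchor (Cohort 1): v = (4.1/101.3)(273 − 227.1) + 10.2 = 12.06
anchor → Form T (Cohort 2): y = (74.7/5.2)(12.06 − 9.2) + 172.9 = 214.0

214.0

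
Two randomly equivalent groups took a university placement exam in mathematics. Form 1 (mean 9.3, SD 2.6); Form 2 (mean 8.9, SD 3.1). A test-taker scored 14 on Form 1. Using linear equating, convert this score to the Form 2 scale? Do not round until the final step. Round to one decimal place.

Linear equating: y = (SD_Y/SD_X)(x − M_X) + M_Y
y = (3.1/2.6)(14 − 9.3) + 8.9
y = 1.192308 × 4.7 + 8.9 = 5.6038 + 8.9 = 14.5

14.5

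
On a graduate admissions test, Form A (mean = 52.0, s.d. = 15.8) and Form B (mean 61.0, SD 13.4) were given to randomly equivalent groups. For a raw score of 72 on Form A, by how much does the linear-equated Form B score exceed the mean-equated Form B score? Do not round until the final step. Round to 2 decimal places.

Mean-equated: 72 + (61.0 − 52.0) = 81.00
Linear-equated: (13.4/15.8)(72 − 52.0) + 61.0 = 77.962
Difference = 77.962 − 81.00 = -3.04

-3.04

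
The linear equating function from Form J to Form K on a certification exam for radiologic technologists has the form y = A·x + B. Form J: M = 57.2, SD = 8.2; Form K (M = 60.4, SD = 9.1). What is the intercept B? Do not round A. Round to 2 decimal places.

A = SD_Y / SD_X = 9.1 / 8.2 = 1.109756
B = M_Y − A·M_X = 60.4 − 1.109756 × 57.2 = -3.08

-3.08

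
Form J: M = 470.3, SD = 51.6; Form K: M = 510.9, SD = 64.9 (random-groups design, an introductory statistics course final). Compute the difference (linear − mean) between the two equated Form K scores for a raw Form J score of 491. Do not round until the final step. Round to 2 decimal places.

Mean-equated: 491 + (510.9 − 470.3) = 531.60
Linear-equated: (64.9/51.6)(491 − 470.3) + 510.9 = 536.935
Difference = 536.935 − 531.60 = 5.34

5.34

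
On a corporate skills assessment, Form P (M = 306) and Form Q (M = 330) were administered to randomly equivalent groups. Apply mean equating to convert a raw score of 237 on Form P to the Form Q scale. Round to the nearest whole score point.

261

Mean equating: y = x + (M_Y − M_X) = 237 + (330 − 306) = 261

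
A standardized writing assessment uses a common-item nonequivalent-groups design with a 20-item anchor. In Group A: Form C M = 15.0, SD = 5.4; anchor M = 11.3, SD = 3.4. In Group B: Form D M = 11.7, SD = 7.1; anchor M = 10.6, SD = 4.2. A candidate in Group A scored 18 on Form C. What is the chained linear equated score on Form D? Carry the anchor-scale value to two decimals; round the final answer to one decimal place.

16.1

Form C → anchor (Group A): v = (3.4/5.4)(18 − 15.0) + 11.3 = 13.19
anchor → Form D (Group B): y = (7.1/4.2)(13.19 − 10.6) + 11.7 = 16.1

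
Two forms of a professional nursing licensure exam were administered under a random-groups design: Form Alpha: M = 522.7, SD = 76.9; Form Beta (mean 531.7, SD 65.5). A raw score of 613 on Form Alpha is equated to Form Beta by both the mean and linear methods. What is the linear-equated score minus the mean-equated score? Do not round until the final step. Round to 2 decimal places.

-13.39

Mean-equated: 613 + (531.7 − 522.7) = 622.00
Linear-equated: (65.5/76.9)(613 − 522.7) + 531.7 = 608.614
Difference = 608.614 − 622.00 = -13.39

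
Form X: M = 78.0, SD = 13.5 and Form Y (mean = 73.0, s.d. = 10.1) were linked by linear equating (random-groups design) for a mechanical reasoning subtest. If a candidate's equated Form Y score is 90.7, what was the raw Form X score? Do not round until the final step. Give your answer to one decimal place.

101.7

Invert y = (SD_Y/SD_X)(x − M_X) + M_Y:
x = (SD_X/SD_Y)(y − M_Y) + M_X = (13.5/10.1)(90.7 − 73.0) + 78.0
x = 1.336634 × 17.700 + 78.0 = 101.7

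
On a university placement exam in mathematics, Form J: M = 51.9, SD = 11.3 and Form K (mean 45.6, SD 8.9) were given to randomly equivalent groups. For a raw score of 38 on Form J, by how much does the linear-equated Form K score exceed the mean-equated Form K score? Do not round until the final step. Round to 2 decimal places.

Mean-equated: 38 + (45.6 − 51.9) = 31.70
Linear-equated: (8.9/11.3)(38 − 51.9) + 45.6 = 34.652
Difference = 34.652 − 31.70 = 2.95

2.95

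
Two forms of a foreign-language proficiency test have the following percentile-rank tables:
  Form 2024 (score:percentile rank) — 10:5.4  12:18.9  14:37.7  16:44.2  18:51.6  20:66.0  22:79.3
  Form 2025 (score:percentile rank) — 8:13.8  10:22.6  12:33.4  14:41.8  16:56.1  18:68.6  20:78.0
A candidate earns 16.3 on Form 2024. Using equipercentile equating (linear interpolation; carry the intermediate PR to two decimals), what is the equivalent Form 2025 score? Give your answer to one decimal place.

14.5

PR of 16.3 on Form 2024: 44.2 + (16.3 − 16)/(18 − 16) × (51.6 − 44.2) = 45.31
On Form 2025, PR 45.31 falls between score 14 (PR 41.8) and 16 (PR 56.1).
Interpolate: 14 + (45.31 − 41.8)/(56.1 − 41.8) × (16 − 14) = 14.5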